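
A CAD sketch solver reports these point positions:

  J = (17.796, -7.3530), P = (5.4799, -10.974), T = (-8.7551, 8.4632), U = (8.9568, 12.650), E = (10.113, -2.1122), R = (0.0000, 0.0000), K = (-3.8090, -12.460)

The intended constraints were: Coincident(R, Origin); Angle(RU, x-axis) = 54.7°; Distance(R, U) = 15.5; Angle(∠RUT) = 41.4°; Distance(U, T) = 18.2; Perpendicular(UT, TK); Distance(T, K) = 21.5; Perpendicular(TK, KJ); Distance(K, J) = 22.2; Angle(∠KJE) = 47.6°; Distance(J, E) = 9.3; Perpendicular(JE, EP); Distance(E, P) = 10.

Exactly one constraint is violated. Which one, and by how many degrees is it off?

Perpendicular(JE, EP) — off by 6.70°.

R = (0.00, 0.00) ✓; RU at 54.70° ✓; |RU| = 15.50 ✓; ∠RUT = 41.40° ✓; |UT| = 18.20 ✓; ∠(UT, TK) = 90.00° ✓; |TK| = 21.50 ✓; ∠(TK, KJ) = 90.00° ✓; |KJ| = 22.20 ✓; ∠KJE = 47.60° ✓; |JE| = 9.300 ✓; ∠(JE, EP) = 96.70° ✗; |EP| = 10.00 ✓.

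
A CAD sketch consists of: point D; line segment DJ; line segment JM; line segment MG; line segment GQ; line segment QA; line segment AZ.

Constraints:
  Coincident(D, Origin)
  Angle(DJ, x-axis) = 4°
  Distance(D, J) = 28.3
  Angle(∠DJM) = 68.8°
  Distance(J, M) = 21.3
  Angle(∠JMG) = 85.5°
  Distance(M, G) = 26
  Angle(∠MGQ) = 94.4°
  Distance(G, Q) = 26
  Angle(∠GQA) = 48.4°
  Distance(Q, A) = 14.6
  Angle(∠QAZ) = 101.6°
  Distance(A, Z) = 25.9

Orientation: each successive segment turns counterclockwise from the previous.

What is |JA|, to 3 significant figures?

15.3

D is at the origin; DJ runs at 4.0° with length 28.3, so J = (28.2, 1.97). ∠DJM = 68.8° gives JM at 115° from the x-axis; with |JM| = 21.3, M = (19.2, 21.2). ∠JMG = 85.5° gives MG at -150° from the x-axis; with |MG| = 26.0, G = (-3.42, 8.36). ∠MGQ = 94.4° gives GQ at -64.7° from the x-axis; with |GQ| = 26.0, Q = (7.69, -15.1). ∠GQA = 48.4° gives QA at 66.9° from the x-axis; with |QA| = 14.6, A = (13.4, -1.71). Then |JA| = |A − J| = 15.3.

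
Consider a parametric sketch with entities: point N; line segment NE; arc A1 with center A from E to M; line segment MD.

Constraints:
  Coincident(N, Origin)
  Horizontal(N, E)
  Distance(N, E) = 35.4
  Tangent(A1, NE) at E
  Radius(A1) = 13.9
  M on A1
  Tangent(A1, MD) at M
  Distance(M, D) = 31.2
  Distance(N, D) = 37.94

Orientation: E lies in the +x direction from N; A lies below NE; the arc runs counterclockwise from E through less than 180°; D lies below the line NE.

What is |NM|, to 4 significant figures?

24.16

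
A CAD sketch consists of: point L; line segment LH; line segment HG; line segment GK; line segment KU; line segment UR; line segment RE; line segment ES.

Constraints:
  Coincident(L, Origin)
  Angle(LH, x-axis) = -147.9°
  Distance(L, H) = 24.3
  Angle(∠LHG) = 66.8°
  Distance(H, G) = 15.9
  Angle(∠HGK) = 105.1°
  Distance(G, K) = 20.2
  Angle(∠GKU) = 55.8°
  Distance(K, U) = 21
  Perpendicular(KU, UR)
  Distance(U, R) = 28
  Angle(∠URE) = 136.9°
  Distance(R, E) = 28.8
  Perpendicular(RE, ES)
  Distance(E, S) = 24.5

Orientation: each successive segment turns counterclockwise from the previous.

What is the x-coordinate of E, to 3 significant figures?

-6.54

L is at the origin; LH runs at -147.9° with length 24.3, so H = (-20.6, -12.9). ∠LHG = 66.8° gives HG at -34.7° from the x-axis; with |HG| = 15.9, G = (-7.51, -22.0). ∠HGK = 105.1° gives GK at 40.2° from the x-axis; with |GK| = 20.2, K = (7.92, -8.93). ∠GKU = 55.8° gives KU at 164° from the x-axis; with |KU| = 21.0, U = (-12.3, -3.28). The perpendicularity gives UR at right angles to KU, so UR runs at -106°; with |UR| = 28.0, R = (-19.8, -30.2). ∠URE = 136.9° gives RE at -62.5° from the x-axis; with |RE| = 28.8, E = (-6.54, -55.8). So E.x = -6.54.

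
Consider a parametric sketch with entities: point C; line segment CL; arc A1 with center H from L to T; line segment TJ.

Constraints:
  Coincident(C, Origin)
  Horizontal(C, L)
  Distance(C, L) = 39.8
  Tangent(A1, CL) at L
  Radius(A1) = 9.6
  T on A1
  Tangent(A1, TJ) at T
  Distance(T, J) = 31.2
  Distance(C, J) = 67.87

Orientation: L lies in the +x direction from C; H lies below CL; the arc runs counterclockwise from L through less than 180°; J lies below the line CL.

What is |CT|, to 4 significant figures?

37.30

C is at the origin; CL is horizontal with |CL| = 39.8 and L on the +x side, so L = (39.80, 0.000). Since A1 is tangent to CL there, HL ⟂ CL, so H = L + (0, -9.6) = (39.80, -9.600). Since HT ⟂ TJ (tangency), |HJ| = √(9.6² + 31.2²) = 32.64 regardless of where T sits on A1. So J lies on both circle(C, 67.87) and circle(H, 32.64); the below-CL intersection is J = (56.45, -37.68). T is the foot of the tangent from J: T = (33.35, -16.71).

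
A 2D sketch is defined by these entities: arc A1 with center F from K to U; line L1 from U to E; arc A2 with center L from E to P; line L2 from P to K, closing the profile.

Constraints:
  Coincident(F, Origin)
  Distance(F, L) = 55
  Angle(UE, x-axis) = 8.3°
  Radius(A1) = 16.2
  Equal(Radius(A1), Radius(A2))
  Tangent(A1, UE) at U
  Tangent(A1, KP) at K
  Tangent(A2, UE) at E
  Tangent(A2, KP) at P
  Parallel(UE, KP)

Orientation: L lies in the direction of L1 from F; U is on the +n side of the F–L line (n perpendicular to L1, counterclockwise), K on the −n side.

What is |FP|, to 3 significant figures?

57.3

The slot axis is L1's direction at 8.3°, so u = (cos 8.3°, sin 8.3°) = (0.990, 0.144) and n = (−sin 8.3°, cos 8.3°) = (-0.144, 0.990). F is at the origin and L lies 55.0 along u from F, so L = 55.0·u = (54.4, 7.94). Tangency of A1 to both parallel lines with radius 16.2 puts U and K at F ± 16.2·n: U = (-2.34, 16.0), K = (2.34, -16.0). Equal radii place E and P the same way about L: E = L + 16.2·n = (52.1, 24.0), P = L − 16.2·n = (56.8, -8.09). Then |FP| = |P − F| = 57.3.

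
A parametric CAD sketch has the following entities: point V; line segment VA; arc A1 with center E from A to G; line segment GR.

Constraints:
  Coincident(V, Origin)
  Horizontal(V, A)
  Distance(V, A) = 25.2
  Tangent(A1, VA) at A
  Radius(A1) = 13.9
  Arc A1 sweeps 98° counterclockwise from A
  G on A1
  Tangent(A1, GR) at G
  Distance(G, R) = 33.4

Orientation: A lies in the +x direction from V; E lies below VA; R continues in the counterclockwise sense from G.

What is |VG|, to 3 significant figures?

19.5

V is at the origin; V and A share the same y with |VA| = 25.2 and A on the +x side, so A = (25.2, 0.00). A1 meets VA tangentially, so EA is at right angles to VA, so E = A + (0, -13.9) = (25.2, -13.9). On A1, A sits at bearing 90° from E; a 98° counterclockwise sweep puts G at bearing 188°, so G = E + 13.9·(cos 188°, sin 188°) = (11.4, -15.8). Then |VG| = |G − V| = 19.5.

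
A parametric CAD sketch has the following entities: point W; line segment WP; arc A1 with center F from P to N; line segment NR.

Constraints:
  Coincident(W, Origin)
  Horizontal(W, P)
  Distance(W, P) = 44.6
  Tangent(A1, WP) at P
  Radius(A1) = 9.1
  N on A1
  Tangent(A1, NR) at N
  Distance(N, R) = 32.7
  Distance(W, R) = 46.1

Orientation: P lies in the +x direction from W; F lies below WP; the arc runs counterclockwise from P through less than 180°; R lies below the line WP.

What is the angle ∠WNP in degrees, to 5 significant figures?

133.19°

Checks: |FP| = 9.100 ✓; |FN| = 9.100 ✓; ∠(FN, NR) = 90.00° ✓; |NR| = 32.70 ✓; |WR| = 46.10 ✓.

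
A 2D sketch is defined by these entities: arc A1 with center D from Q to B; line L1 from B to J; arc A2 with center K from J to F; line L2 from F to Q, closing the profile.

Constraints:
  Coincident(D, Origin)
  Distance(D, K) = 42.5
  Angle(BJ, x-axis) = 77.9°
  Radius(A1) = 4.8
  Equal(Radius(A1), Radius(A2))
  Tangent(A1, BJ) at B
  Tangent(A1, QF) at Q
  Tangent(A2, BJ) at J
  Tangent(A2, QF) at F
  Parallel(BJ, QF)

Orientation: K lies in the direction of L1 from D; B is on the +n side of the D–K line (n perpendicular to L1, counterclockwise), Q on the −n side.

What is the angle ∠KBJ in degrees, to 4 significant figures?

6.444°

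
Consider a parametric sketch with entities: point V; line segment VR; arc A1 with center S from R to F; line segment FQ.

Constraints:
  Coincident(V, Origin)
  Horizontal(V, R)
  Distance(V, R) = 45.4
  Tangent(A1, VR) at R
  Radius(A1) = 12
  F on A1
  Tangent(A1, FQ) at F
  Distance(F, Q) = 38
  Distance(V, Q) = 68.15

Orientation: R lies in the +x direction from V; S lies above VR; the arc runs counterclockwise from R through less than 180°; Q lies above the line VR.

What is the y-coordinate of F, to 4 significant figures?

15.94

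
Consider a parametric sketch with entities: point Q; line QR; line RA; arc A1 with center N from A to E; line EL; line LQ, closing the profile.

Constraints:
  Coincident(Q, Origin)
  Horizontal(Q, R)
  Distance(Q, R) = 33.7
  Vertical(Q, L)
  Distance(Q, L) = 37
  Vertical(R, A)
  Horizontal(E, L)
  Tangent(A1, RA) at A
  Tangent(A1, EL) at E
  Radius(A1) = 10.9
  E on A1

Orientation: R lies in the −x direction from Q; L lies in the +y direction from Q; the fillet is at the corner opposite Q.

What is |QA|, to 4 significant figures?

42.63

Q is at the origin; QR is horizontal with |QR| = 33.7 and R on the −x side, so R = (-33.70, 0.000). Q and L share the same x with |QL| = 37.0 and L on the +y side, so L = (0.000, 37.00). The virtual corner opposite Q is at (-33.70, 37.00). Since A1 is tangent to RA there, NA ⟂ RA and the tangent condition forces NE to be normal to EL, with radius 10.9, so the center N sits 10.9 in from both sides at N = (-22.80, 26.10). That places the tangent points at A = (-33.70, 26.10) on RA and E = (-22.80, 37.00) on EL. Then |QA| = |A − Q| = 42.63.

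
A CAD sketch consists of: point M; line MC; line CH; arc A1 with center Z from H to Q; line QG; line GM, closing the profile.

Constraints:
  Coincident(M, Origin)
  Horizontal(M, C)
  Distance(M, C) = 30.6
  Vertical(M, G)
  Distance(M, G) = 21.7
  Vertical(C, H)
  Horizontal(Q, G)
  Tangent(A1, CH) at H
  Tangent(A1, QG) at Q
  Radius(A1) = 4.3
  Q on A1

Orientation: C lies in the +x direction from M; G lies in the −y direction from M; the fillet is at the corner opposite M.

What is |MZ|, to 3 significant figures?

31.5

M and G share the same x with |MG| = 21.7 and G on the −y side, so G = (0.00, -21.7). The virtual corner opposite M is at (30.6, -21.7). Tangency of A1 to CH means the radius ZH is perpendicular to CH and A1 meets QG tangentially, so ZQ is at right angles to QG, with radius 4.3, so the center Z sits 4.3 in from both sides at Z = (26.3, -17.4). Then |MZ| = |Z − M| = 31.5.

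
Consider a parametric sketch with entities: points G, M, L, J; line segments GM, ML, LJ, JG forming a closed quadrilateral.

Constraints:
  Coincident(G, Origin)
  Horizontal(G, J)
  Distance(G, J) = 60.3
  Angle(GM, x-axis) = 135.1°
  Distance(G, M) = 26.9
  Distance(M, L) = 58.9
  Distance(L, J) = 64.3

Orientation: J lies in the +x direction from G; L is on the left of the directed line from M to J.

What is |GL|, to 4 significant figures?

61.64

G is at the origin; GJ is horizontal with |GJ| = 60.3 and J in +x, so J = (60.3, 0). GM runs at 135.1° with |GM| = 26.9, so M = (-19.05, 18.99). L is determined by |ML| = 58.9 and |LJ| = 64.3 together: it lies at the intersection of circle(M, 58.9) and circle(J, 64.3). With |MJ| = 81.59, the foot of the radical line on MJ is 36.72 from M and the perpendicular offset is √(58.9² − 36.72²) = 46.05. Taking the left-of-MJ solution: L = (27.37, 55.23).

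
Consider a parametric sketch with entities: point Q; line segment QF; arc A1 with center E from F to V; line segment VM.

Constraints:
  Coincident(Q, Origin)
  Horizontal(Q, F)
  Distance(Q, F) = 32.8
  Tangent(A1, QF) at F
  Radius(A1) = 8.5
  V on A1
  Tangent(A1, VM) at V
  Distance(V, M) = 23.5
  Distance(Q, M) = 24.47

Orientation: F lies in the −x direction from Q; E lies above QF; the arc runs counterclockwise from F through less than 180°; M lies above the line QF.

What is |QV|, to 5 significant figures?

26.346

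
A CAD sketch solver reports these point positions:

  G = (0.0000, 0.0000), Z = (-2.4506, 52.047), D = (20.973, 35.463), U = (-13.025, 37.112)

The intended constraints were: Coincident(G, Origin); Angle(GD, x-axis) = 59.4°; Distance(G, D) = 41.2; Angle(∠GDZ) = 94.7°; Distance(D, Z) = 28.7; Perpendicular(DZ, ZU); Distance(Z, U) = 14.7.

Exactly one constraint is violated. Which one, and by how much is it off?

Distance(Z, U) = 14.7 — off by 3.60.

G = (0.00, 0.00) ✓; GD at 59.40° ✓; |GD| = 41.20 ✓; ∠GDZ = 94.70° ✓; |DZ| = 28.70 ✓; ∠(DZ, ZU) = 90.00° ✓; |ZU| = 18.30 ✗.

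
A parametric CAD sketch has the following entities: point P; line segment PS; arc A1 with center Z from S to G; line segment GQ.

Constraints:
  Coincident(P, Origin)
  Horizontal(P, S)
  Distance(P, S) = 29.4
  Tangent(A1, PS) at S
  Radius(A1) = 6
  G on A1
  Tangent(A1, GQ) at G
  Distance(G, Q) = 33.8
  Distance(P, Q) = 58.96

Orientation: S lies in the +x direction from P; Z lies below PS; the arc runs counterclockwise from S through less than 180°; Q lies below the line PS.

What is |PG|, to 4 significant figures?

26.81

P is at the origin; PS is horizontal with |PS| = 29.4 and S on the +x side, so S = (29.40, 0.000). Tangency of A1 to PS means the radius ZS is perpendicular to PS, so Z = S + (0, -6) = (29.40, -6.000). Since ZG ⟂ GQ (tangency), |ZQ| = √(6.0² + 33.8²) = 34.33 regardless of where G sits on A1. So Q lies on both circle(P, 58.96) and circle(Z, 34.33); the below-PS intersection is Q = (47.17, -35.37). G is the foot of the tangent from Q: G = (24.89, -9.956).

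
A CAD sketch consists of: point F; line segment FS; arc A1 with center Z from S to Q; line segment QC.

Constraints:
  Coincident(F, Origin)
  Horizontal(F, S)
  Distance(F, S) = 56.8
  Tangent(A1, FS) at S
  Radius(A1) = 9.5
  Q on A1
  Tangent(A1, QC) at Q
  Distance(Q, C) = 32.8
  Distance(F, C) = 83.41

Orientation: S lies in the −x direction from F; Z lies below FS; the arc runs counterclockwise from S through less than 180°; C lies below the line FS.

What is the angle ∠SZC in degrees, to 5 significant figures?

150.51°

F is at the origin; FS is horizontal with |FS| = 56.8 and S on the −x side, so S = (-56.800, 0.0000). A1 meets FS tangentially, so ZS is at right angles to FS, so Z = S + (0, -9.5) = (-56.800, -9.5000). Since ZQ ⟂ QC (tangency), |ZC| = √(9.5² + 32.8²) = 34.148 regardless of where Q sits on A1. So C lies on both circle(F, 83.41) and circle(Z, 34.148); the below-FS intersection is C = (-73.613, -39.222). Q is the foot of the tangent from C: Q = (-66.044, -7.3077).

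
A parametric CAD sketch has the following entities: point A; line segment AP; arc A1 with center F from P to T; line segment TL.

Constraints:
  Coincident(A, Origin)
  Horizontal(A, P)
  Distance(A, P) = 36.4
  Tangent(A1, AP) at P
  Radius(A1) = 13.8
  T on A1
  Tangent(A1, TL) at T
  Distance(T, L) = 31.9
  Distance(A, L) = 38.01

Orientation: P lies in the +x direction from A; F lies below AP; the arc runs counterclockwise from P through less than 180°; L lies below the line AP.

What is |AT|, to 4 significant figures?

25.20

A is at the origin; AP is horizontal with |AP| = 36.4 and P on the +x side, so P = (36.40, 0.000). The tangent condition forces FP to be normal to AP, so F = P + (0, -13.8) = (36.40, -13.80). Since FT ⟂ TL (tangency), |FL| = √(13.8² + 31.9²) = 34.76 regardless of where T sits on A1. So L lies on both circle(A, 38.01) and circle(F, 34.76); the below-AP intersection is L = (10.18, -36.62). T is the foot of the tangent from L: T = (23.95, -7.844).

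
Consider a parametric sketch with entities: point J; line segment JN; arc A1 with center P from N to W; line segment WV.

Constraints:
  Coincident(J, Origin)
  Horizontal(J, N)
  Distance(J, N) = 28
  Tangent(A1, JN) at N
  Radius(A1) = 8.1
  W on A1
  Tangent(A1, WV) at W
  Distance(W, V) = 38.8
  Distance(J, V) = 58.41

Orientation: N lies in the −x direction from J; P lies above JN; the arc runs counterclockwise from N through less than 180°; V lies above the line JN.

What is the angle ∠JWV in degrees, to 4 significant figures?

139.4°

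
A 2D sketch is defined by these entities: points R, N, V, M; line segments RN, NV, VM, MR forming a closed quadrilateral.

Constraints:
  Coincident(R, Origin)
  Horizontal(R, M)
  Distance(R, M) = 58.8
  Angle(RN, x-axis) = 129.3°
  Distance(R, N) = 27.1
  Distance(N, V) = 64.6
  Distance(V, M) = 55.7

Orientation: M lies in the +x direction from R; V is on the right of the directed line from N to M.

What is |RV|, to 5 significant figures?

38.081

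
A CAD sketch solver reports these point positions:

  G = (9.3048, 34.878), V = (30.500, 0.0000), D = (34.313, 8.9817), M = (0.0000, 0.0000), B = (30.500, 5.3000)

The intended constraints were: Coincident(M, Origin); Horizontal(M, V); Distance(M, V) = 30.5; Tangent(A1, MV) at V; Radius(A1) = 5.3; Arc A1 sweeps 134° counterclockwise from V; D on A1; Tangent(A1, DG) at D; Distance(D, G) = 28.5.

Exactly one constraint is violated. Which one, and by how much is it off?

Distance(D, G) = 28.5 — off by 7.50.

M = (0.00, 0.00) ✓; M.y = 0.00, V.y = 0.00 ✓; |MV| = 30.50 ✓; ∠(BV, VM) = 90.00° ✓; |BV| = 5.300 ✓; bearing(B→D) − bearing(B→V) = 134.0° ✓; |BD| = 5.300 ✓; ∠(BD, DG) = 90.00° ✓; |DG| = 36.00 ✗.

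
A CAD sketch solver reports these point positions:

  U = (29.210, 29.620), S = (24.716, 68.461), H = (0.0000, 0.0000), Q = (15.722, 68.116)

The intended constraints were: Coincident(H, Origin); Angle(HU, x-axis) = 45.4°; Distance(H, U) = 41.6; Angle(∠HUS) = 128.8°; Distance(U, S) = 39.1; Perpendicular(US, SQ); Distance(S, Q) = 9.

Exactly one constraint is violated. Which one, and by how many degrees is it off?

Perpendicular(US, SQ) — off by 4.40°.

H = (0.00, 0.00) ✓; HU at 45.40° ✓; |HU| = 41.60 ✓; ∠HUS = 128.8° ✓; |US| = 39.10 ✓; ∠(US, SQ) = 85.60° ✗; |SQ| = 9.001 ✓.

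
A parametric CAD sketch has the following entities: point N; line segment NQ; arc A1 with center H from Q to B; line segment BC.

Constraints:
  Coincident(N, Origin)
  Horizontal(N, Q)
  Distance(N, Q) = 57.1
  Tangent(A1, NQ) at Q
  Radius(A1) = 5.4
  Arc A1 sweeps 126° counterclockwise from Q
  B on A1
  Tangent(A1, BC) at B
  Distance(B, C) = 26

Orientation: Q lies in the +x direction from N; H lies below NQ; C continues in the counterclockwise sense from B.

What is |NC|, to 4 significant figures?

74.18

N is at the origin; NQ is horizontal with |NQ| = 57.1 and Q on the +x side, so Q = (57.10, 0.000). Tangency of A1 to NQ means the radius HQ is perpendicular to NQ, so H = Q + (0, -5.4) = (57.10, -5.400). On A1, Q sits at bearing 90° from H; a 126° counterclockwise sweep puts B at bearing 216°, so B = H + 5.4·(cos 216°, sin 216°) = (52.73, -8.574). A1 meets BC tangentially, so HB is at right angles to BC, so BC runs along (−sin 216°, cos 216°); with |BC| = 26.0, C = (68.01, -29.61). Then |NC| = |C − N| = 74.18.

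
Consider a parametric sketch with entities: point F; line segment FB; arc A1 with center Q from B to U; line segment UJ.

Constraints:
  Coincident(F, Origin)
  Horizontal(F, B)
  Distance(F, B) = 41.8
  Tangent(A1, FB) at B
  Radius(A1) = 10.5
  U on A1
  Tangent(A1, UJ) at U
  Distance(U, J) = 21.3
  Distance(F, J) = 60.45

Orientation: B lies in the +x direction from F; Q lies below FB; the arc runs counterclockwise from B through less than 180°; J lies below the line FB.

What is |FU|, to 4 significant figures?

39.51

Checks: |QU| = 10.50 ✓; ∠(QU, UJ) = 90.00° ✓; |UJ| = 21.30 ✓; |FJ| = 60.45 ✓.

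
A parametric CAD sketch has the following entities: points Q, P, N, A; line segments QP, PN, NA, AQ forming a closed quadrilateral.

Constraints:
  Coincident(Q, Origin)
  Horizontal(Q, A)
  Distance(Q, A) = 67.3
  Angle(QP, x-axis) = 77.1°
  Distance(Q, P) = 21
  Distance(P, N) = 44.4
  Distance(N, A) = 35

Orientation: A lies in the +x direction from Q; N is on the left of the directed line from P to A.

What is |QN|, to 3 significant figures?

56.4

Checks: |PN| = 44.40 ✓; |NA| = 35.00 ✓.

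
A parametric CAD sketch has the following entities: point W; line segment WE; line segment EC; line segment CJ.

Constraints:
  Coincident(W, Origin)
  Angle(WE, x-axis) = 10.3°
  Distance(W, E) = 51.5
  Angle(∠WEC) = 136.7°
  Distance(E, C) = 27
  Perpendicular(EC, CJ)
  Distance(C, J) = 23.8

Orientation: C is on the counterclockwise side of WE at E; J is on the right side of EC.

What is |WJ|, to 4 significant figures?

87.48

W is at the origin; WE runs at 10.3° with length 51.5, so E = 51.5·(cos 10.3°, sin 10.3°) = (50.67, 9.208). ∠WEC = 136.7°, so EC runs at 10.3° + (180° − 136.7°) = 53.60° from the x-axis; with |EC| = 27.0, C = E + 27.0·(cos 53.60°, sin 53.60°) = (66.69, 30.94). EC is perpendicular to CJ; with |CJ| = 23.8 on the right of EC, J = C + 23.8·(0.8049, -0.5934) = (85.85, 16.82). Then |WJ| = |J − W| = 87.48.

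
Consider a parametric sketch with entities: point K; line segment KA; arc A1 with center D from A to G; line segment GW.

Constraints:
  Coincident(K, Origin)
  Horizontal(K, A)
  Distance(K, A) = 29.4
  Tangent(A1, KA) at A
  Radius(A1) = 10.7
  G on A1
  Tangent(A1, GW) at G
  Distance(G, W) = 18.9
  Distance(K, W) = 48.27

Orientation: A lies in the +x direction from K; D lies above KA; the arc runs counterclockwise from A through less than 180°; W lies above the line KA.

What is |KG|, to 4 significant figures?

41.84

Checks: |DG| = 10.70 ✓; ∠(DG, GW) = 90.00° ✓; |GW| = 18.90 ✓; |KW| = 48.27 ✓.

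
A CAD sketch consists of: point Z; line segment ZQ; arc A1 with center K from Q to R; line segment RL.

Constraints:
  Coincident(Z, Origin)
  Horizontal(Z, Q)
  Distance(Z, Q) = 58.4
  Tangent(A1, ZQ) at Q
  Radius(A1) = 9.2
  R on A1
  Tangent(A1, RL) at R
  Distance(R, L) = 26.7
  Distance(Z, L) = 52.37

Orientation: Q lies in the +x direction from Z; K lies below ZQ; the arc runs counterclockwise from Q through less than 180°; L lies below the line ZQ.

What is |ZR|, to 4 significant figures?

50.04

Checks: |KQ| = 9.200 ✓; |KR| = 9.200 ✓; ∠(KR, RL) = 90.00° ✓; |RL| = 26.70 ✓; |ZL| = 52.37 ✓.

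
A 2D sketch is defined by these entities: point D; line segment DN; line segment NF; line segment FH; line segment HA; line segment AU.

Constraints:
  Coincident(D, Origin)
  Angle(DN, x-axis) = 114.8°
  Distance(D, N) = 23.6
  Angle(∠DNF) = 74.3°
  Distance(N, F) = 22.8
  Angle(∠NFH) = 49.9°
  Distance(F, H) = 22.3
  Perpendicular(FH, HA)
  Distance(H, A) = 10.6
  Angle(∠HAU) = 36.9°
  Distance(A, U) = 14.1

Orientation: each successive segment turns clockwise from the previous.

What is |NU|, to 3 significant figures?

18.1

FH is perpendicular to HA, so HA runs at 149°; with |HA| = 10.6, A = (-7.96, 11.4). ∠HAU = 36.9° gives AU at 5.90° from the x-axis; with |AU| = 14.1, U = (6.07, 12.8). Then |NU| = |U − N| = 18.1.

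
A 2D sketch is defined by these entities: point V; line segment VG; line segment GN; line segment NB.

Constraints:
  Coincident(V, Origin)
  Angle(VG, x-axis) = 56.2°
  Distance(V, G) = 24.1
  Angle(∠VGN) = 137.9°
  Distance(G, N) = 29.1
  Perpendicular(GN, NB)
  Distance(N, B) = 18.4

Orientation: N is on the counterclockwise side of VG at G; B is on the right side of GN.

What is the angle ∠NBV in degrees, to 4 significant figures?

53.66°

∠VGN = 137.9°, so GN runs at 56.2° + (180° − 137.9°) = 98.30° from the x-axis; with |GN| = 29.1, N = G + 29.1·(cos 98.30°, sin 98.30°) = (9.206, 48.82). GN ⟂ NB; with |NB| = 18.4 on the right of GN, B = N + 18.4·(0.9895, 0.1444) = (27.41, 51.48). Then cos ∠NBV = BN·BV / (|BN||BV|), giving 53.66°.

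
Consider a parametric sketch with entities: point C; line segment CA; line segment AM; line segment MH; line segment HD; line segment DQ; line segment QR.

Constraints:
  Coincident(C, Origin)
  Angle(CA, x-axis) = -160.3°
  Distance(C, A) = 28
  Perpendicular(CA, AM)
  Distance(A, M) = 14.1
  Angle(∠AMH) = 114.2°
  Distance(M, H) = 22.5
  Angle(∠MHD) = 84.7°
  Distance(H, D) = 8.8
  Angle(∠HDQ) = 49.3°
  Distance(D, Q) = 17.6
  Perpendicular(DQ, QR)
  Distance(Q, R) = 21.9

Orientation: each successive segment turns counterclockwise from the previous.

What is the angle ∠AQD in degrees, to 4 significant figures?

86.28°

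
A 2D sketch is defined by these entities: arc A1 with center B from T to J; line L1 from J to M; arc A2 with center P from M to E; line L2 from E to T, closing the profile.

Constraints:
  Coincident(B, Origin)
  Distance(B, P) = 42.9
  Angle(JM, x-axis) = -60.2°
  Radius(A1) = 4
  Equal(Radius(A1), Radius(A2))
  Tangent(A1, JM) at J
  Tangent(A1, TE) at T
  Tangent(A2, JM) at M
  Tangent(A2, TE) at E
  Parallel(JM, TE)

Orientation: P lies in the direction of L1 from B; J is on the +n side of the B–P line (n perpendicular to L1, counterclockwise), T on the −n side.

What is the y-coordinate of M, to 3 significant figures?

-35.2

The slot axis is L1's direction at -60.2°, so u = (cos -60.2°, sin -60.2°) = (0.497, -0.868) and n = (−sin -60.2°, cos -60.2°) = (0.868, 0.497). B is at the origin and P lies 42.9 along u from B, so P = 42.9·u = (21.3, -37.2). Tangency of A1 to both parallel lines with radius 4.0 puts J and T at B ± 4.0·n: J = (3.47, 1.99), T = (-3.47, -1.99). Equal radii place M and E the same way about P: M = P + 4.0·n = (24.8, -35.2), E = P − 4.0·n = (17.8, -39.2). So M.y = -35.2.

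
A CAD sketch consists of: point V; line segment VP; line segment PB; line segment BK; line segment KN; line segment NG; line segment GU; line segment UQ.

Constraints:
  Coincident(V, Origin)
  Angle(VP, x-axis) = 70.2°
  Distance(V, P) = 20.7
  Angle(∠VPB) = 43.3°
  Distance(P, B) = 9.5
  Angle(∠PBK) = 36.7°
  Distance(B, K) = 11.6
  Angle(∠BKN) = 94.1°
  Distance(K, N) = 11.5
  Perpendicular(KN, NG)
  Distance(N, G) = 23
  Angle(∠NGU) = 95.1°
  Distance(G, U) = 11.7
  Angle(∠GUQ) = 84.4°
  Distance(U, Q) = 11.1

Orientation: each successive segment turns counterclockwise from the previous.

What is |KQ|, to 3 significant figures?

12.9

∠NGU = 95.1° gives GU at -109° from the x-axis; with |GU| = 11.7, U = (-13.4, 18.8). ∠GUQ = 84.4° gives UQ at -13.4° from the x-axis; with |UQ| = 11.1, Q = (-2.60, 16.3). Then |KQ| = |Q − K| = 12.9.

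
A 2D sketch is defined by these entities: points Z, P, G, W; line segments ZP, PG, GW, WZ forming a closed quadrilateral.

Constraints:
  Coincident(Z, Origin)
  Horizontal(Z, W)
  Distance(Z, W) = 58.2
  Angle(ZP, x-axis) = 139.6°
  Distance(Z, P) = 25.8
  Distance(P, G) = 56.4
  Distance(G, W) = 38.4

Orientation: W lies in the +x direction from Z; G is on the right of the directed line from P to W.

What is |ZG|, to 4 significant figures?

30.63

Checks: |PG| = 56.40 ✓; |GW| = 38.40 ✓.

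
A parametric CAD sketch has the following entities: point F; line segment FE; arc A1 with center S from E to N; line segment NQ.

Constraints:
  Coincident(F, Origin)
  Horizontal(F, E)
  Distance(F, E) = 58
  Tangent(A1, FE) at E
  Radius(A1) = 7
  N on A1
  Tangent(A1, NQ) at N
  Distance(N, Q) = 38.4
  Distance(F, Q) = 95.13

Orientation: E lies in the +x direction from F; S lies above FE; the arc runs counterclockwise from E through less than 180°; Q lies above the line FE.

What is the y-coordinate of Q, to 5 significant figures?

27.958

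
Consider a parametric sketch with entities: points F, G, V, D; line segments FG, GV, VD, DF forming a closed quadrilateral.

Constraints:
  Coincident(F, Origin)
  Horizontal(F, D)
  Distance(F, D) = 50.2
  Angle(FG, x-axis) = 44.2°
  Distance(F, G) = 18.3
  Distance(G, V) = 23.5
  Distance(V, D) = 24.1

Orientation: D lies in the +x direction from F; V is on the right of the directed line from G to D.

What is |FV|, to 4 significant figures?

27.64

F is at the origin; FD is horizontal with |FD| = 50.2 and D in +x, so D = (50.2, 0). FG runs at 44.2° with |FG| = 18.3, so G = (13.12, 12.76). V is determined by |GV| = 23.5 and |VD| = 24.1 together: it lies at the intersection of circle(G, 23.5) and circle(D, 24.1). With |GD| = 39.21, the foot of the radical line on GD is 19.24 from G and the perpendicular offset is √(23.5² − 19.24²) = 13.49. Taking the right-of-GD solution: V = (26.93, -6.258).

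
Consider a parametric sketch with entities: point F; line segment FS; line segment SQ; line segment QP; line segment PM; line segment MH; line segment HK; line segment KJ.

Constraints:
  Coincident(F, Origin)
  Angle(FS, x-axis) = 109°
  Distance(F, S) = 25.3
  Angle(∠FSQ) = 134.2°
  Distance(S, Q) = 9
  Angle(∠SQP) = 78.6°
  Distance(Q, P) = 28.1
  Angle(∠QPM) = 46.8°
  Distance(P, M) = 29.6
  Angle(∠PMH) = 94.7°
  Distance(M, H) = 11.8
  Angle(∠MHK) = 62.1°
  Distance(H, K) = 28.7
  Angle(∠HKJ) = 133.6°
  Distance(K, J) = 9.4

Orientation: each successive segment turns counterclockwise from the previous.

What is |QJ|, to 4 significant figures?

34.17

F is at the origin; FS runs at 109.0° with length 25.3, so S = (-8.237, 23.92). ∠FSQ = 134.2° gives SQ at 154.8° from the x-axis; with |SQ| = 9.0, Q = (-16.38, 27.75). ∠SQP = 78.6° gives QP at -103.8° from the x-axis; with |QP| = 28.1, P = (-23.08, 0.4648). ∠QPM = 46.8° gives PM at 29.40° from the x-axis; with |PM| = 29.6, M = (2.705, 15.00). ∠PMH = 94.7° gives MH at 114.7° from the x-axis; with |MH| = 11.8, H = (-2.226, 25.72). ∠MHK = 62.1° gives HK at -127.4° from the x-axis; with |HK| = 28.7, K = (-19.66, 2.916). ∠HKJ = 133.6° gives KJ at -81.00° from the x-axis; with |KJ| = 9.4, J = (-18.19, -6.368). Then |QJ| = |J − Q| = 34.17.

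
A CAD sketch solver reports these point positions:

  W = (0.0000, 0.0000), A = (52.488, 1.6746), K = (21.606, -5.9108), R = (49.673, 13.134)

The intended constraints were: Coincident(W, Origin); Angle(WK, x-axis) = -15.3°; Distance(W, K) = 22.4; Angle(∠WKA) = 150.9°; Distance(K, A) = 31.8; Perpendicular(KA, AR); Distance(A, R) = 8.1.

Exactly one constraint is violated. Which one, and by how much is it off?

Distance(A, R) = 8.1 — off by 3.70.

W = (0.00, 0.00) ✓; WK at -15.30° ✓; |WK| = 22.40 ✓; ∠WKA = 150.9° ✓; |KA| = 31.80 ✓; ∠(KA, AR) = 90.00° ✓; |AR| = 11.80 ✗.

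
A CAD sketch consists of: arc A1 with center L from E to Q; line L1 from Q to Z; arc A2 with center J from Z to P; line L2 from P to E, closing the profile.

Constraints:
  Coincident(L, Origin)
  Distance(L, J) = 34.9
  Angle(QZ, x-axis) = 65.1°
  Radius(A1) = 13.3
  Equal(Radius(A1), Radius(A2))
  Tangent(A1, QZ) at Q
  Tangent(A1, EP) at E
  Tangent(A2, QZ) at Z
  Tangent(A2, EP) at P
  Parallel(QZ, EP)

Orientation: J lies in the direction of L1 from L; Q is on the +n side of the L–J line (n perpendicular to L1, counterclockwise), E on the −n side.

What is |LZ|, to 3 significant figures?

37.3

Tangency of A1 to both parallel lines with radius 13.3 puts Q and E at L ± 13.3·n: Q = (-12.1, 5.60), E = (12.1, -5.60). Equal radii place Z and P the same way about J: Z = J + 13.3·n = (2.63, 37.3), P = J − 13.3·n = (26.8, 26.1). Then |LZ| = |Z − L| = 37.3.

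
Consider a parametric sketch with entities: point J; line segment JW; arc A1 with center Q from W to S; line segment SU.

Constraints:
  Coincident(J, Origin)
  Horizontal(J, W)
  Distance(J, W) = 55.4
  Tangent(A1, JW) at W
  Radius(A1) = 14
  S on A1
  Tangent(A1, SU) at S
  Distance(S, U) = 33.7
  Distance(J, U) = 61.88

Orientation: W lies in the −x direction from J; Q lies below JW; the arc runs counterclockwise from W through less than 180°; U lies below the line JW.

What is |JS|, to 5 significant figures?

69.285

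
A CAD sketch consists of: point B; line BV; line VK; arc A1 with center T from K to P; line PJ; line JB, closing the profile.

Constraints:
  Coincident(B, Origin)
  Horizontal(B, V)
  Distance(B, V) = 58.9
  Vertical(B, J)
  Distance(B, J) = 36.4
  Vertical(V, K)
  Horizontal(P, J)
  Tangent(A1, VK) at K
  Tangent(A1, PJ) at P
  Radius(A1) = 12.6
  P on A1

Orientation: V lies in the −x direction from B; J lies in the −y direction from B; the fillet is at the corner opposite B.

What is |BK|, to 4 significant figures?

63.53

B is at the origin; BV is horizontal with |BV| = 58.9 and V on the −x side, so V = (-58.90, 0.000). BJ is vertical with |BJ| = 36.4 and J on the −y side, so J = (0.000, -36.40). The virtual corner opposite B is at (-58.90, -36.40). The tangent condition forces TK to be normal to VK and A1 meets PJ tangentially, so TP is at right angles to PJ, with radius 12.6, so the center T sits 12.6 in from both sides at T = (-46.30, -23.80). That places the tangent points at K = (-58.90, -23.80) on VK and P = (-46.30, -36.40) on PJ. Then |BK| = |K − B| = 63.53.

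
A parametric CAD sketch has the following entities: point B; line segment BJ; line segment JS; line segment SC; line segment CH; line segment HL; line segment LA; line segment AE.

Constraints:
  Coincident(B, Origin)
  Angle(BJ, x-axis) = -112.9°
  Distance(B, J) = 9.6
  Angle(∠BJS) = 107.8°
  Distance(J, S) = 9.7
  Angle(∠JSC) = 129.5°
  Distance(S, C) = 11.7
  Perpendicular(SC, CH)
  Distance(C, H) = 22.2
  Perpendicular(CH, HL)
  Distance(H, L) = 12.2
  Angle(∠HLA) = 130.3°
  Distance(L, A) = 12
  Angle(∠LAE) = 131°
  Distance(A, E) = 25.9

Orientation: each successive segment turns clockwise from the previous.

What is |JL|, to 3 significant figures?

15.8

B is at the origin; BJ runs at -112.9° with length 9.6, so J = (-3.74, -8.84). ∠BJS = 107.8° gives JS at 175° from the x-axis; with |JS| = 9.7, S = (-13.4, -7.98). ∠JSC = 129.5° gives SC at 124° from the x-axis; with |SC| = 11.7, C = (-20.0, 1.67). The perpendicularity gives CH at right angles to SC, so CH runs at 34.4°; with |CH| = 22.2, H = (-1.69, 14.2). CH ⟂ HL, so HL runs at -55.6°; with |HL| = 12.2, L = (5.20, 4.15). Then |JL| = |L − J| = 15.8.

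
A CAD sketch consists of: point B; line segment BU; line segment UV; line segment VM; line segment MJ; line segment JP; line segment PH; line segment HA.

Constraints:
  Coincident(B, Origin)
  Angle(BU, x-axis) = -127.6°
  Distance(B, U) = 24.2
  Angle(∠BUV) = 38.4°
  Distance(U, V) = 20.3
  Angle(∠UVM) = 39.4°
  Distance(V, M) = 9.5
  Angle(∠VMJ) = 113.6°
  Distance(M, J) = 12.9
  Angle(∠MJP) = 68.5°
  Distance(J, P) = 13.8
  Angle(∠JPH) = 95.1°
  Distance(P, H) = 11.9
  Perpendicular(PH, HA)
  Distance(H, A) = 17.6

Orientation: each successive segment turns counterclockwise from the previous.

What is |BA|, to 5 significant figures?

11.038

B is at the origin; BU runs at -127.6° with length 24.2, so U = (-14.766, -19.173). ∠BUV = 38.4° gives UV at 14.000° from the x-axis; with |UV| = 20.3, V = (4.9315, -14.262). ∠UVM = 39.4° gives VM at 154.60° from the x-axis; with |VM| = 9.5, M = (-3.6502, -10.188). ∠VMJ = 113.6° gives MJ at -139.00° from the x-axis; with |MJ| = 12.9, J = (-13.386, -18.651). ∠MJP = 68.5° gives JP at -27.500° from the x-axis; with |JP| = 13.8, P = (-1.1452, -25.023). ∠JPH = 95.1° gives PH at 57.400° from the x-axis; with |PH| = 11.9, H = (5.2662, -14.998). PH ⟂ HA, so HA runs at 147.40°; with |HA| = 17.6, A = (-9.5610, -5.5153). Then |BA| = |A − B| = 11.038.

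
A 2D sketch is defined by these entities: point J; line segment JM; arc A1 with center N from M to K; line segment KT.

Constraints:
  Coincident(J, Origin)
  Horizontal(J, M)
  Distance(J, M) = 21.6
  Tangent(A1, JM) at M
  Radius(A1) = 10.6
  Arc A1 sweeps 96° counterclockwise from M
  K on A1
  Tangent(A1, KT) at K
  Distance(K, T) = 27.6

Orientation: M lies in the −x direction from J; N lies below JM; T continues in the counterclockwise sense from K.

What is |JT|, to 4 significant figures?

48.88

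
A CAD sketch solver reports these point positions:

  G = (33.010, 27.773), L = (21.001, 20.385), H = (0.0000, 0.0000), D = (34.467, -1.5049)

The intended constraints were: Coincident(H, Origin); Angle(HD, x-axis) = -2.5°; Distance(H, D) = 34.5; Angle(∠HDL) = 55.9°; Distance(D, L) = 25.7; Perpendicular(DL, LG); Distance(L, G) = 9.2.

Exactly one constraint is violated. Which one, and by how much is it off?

Distance(L, G) = 9.2 — off by 4.90.

H = (0.00, 0.00) ✓; HD at -2.500° ✓; |HD| = 34.50 ✓; ∠HDL = 55.90° ✓; |DL| = 25.70 ✓; ∠(DL, LG) = 90.00° ✓; |LG| = 14.10 ✗.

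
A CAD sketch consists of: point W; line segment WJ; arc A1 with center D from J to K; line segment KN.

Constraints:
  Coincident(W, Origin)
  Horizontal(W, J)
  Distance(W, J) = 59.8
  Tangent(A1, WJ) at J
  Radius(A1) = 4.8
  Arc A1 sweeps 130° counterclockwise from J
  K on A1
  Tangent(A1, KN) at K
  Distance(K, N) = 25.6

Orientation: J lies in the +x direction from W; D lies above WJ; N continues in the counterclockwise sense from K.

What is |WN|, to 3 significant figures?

54.5

W is at the origin; W and J share the same y with |WJ| = 59.8 and J on the +x side, so J = (59.8, 0.00). Since A1 is tangent to WJ there, DJ ⟂ WJ, so D = J + (0, 4.8) = (59.8, 4.80). On A1, J sits at bearing -90° from D; a 130° counterclockwise sweep puts K at bearing 40°, so K = D + 4.8·(cos 40°, sin 40°) = (63.5, 7.89). The tangent condition forces DK to be normal to KN, so KN runs along (−sin 40°, cos 40°); with |KN| = 25.6, N = (47.0, 27.5). Then |WN| = |N − W| = 54.5.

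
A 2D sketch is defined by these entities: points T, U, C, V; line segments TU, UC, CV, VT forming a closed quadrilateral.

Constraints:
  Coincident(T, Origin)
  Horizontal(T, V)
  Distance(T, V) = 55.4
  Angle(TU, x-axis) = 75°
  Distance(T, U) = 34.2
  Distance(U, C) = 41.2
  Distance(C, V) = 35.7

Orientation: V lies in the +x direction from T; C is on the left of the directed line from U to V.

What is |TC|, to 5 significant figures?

61.190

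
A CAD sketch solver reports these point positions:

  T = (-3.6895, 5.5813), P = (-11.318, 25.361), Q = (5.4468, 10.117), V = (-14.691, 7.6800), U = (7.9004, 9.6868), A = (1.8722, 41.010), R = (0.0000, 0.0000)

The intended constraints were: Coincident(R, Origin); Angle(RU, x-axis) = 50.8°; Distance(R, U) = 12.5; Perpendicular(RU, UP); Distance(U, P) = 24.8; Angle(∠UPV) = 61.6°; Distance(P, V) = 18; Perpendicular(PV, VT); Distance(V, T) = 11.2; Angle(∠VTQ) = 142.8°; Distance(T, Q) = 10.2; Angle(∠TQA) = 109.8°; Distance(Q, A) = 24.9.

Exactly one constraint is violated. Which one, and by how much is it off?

Distance(Q, A) = 24.9 — off by 6.20.

R = (0.00, 0.00) ✓; RU at 50.80° ✓; |RU| = 12.50 ✓; ∠(RU, UP) = 90.00° ✓; |UP| = 24.80 ✓; ∠UPV = 61.60° ✓; |PV| = 18.00 ✓; ∠(PV, VT) = 90.00° ✓; |VT| = 11.20 ✓; ∠VTQ = 142.8° ✓; |TQ| = 10.20 ✓; ∠TQA = 109.8° ✓; |QA| = 31.10 ✗.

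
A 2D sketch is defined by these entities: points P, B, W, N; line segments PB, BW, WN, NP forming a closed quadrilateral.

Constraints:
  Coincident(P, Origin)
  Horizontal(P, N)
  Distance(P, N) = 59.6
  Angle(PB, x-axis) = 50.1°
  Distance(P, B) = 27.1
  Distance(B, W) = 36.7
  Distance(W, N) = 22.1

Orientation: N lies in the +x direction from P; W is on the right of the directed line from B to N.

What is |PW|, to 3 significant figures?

40.2

Checks: |BW| = 36.70 ✓; |WN| = 22.10 ✓.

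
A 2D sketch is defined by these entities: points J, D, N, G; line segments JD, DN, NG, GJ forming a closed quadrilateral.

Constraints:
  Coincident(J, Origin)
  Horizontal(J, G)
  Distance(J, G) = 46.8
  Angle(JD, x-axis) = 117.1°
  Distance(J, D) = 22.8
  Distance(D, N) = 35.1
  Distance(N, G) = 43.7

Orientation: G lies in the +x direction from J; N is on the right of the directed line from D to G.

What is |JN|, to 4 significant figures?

12.33

Checks: |DN| = 35.10 ✓; |NG| = 43.70 ✓.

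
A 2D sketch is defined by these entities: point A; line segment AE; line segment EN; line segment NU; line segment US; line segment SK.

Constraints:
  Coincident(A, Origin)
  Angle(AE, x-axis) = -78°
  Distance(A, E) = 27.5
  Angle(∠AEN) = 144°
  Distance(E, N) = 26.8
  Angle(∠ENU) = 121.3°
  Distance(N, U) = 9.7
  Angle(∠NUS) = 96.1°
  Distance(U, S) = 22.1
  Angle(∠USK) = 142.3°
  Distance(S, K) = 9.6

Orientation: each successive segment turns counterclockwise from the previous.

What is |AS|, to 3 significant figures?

36.9

∠ENU = 121.3° gives NU at 16.7° from the x-axis; with |NU| = 9.7, U = (34.9, -42.0). ∠NUS = 96.1° gives US at 101° from the x-axis; with |US| = 22.1, S = (30.9, -20.3). Then |AS| = |S − A| = 36.9.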